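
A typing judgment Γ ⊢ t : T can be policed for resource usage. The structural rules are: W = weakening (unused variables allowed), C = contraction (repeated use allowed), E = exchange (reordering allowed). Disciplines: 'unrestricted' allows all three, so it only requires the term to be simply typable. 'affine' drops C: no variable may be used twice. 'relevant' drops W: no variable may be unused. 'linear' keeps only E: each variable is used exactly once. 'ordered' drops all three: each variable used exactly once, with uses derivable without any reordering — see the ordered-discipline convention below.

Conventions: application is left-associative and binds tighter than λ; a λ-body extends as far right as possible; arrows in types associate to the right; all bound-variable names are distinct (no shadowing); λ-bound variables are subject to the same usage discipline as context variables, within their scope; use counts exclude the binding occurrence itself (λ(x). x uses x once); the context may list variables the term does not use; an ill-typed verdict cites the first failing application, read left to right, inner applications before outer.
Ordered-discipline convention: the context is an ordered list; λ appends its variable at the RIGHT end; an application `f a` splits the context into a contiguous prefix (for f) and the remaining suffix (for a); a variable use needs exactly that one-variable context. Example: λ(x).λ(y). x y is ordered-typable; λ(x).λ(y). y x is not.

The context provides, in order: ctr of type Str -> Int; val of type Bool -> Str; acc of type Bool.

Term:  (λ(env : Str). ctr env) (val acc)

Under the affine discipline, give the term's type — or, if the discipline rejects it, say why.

term : Int
counts: ctr=1; val=1; acc=1; env [bound]=1
use order (left to right): ctr, env, val, acc
typing: well-typed — term : Int
all disciplines: ordered ✓ | linear ✓ | affine ✓ | relevant ✓ | unrestricted ✓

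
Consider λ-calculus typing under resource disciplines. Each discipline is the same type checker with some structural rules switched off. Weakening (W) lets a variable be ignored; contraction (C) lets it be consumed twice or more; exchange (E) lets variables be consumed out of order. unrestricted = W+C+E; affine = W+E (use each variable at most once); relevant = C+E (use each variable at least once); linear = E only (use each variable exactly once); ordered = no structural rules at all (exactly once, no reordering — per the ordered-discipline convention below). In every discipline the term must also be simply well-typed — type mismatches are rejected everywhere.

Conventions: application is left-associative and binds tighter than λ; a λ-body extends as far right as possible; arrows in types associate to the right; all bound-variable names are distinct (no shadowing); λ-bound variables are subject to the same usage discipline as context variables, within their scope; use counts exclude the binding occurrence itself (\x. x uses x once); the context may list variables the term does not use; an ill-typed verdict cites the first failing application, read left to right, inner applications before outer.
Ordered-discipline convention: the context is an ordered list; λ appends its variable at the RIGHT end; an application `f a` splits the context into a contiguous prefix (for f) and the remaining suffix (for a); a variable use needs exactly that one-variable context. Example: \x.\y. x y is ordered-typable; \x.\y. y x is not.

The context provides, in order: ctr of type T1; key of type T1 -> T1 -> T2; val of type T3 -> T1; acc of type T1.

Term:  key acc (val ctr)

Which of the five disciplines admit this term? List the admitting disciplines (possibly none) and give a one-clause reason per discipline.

admitting disciplines: none
variable uses: ctr: 1; key: 1; val: 1; acc: 1
order of uses: key, acc, val, ctr
typing: ill-typed: an application expects T3 but receives T1
ordered: ✗ — a type mismatch blocks all five
linear: ✗ — the type mismatch rejects it
affine: ✗ — not simply typable
relevant: ✗ — fails simple typing
unrestricted: ✗ — a type mismatch blocks all five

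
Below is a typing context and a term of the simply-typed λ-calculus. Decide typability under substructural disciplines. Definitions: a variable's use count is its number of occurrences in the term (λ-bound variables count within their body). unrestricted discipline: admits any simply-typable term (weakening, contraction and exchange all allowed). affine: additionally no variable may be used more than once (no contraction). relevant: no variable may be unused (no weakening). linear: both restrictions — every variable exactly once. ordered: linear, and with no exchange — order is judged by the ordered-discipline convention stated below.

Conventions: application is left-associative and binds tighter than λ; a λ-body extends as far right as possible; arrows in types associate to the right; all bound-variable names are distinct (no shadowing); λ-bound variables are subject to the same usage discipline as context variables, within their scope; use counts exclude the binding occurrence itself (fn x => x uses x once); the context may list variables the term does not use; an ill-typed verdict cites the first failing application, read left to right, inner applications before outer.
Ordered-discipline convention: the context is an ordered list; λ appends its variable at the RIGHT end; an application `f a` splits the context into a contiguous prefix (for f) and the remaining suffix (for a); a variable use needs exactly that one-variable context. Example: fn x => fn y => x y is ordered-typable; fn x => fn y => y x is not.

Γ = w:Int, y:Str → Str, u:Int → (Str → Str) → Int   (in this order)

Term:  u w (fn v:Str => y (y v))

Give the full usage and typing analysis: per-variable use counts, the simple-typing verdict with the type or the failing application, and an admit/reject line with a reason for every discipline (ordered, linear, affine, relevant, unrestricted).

usage: w: 1; y: 2; u: 1; v (λ-bound): 1
uses in reading order: u, w, y, y, v
typing: well-typed — term : Int
ordered: ✗, y ×2 used more than once (contraction)
linear: ✗, y ×2 used more than once (contraction)
affine: ✗, y ×2 used more than once (contraction)
relevant: ✓, none of w, y, u, v goes unused
unrestricted: ✓, type-checks (Int) and nothing is barred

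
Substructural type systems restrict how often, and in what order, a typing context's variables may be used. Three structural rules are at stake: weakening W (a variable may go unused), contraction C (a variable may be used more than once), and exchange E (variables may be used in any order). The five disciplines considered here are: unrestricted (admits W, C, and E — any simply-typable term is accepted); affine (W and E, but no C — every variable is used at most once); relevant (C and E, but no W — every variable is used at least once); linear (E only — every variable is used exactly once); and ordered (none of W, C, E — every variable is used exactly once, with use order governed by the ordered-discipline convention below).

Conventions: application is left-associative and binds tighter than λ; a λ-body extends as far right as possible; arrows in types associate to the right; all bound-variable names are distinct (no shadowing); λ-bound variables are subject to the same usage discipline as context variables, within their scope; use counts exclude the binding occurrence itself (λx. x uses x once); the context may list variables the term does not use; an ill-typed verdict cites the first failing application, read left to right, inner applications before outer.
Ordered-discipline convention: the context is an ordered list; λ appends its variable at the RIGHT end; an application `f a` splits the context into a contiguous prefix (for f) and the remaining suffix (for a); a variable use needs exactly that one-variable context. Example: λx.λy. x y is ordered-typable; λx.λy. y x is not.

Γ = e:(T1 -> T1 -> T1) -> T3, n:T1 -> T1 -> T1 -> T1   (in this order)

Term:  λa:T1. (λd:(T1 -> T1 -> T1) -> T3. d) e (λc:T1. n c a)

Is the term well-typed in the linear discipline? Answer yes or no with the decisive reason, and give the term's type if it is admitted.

yes — e, n, a, d, c: one use apiece; term : T1 -> T3
use counts: e: 1×, n: 1×, a [bound]: 1×, d [bound]: 1×, c [bound]: 1×
use order (left to right): d, e, n, c, a
typing: well-typed — term : T1 -> T3
per-discipline verdicts: ordered ✗, linear ✓, affine ✓, relevant ✓, unrestricted ✓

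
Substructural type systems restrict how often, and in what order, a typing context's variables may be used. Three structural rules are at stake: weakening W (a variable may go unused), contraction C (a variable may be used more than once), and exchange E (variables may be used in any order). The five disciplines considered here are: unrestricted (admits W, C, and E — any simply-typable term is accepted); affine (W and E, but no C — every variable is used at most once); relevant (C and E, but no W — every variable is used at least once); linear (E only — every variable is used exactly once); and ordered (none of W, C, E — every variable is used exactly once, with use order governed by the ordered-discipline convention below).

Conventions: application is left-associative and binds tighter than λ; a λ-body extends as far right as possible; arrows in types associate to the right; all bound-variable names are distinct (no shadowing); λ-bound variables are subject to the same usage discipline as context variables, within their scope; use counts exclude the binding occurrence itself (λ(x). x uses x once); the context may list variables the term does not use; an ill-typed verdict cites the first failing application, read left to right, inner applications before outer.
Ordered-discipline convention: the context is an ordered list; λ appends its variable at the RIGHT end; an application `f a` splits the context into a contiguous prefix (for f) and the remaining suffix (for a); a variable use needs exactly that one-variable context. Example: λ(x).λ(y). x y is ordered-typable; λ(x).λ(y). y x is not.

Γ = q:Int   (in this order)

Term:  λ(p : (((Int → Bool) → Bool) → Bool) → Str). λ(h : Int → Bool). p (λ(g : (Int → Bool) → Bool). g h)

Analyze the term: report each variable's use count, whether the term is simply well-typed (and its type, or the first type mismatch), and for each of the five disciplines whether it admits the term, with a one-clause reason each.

counts: q ×0, p (λ-bound) ×1, h (λ-bound) ×1, g (λ-bound) ×1
use order (left to right): p, g, h
typing: well-typed at ((((Int → Bool) → Bool) → Bool) → Str) → (Int → Bool) → Str
ordered ✗ (q left unused)
linear ✗ (q left unused)
affine ✓ (at most one use each (q, p, h, g))
relevant ✗ (q left unused)
unrestricted ✓ (simply typable at ((((Int → Bool) → Bool) → Bool) → Str) → (Int → Bool) → Str; W, C, E all held)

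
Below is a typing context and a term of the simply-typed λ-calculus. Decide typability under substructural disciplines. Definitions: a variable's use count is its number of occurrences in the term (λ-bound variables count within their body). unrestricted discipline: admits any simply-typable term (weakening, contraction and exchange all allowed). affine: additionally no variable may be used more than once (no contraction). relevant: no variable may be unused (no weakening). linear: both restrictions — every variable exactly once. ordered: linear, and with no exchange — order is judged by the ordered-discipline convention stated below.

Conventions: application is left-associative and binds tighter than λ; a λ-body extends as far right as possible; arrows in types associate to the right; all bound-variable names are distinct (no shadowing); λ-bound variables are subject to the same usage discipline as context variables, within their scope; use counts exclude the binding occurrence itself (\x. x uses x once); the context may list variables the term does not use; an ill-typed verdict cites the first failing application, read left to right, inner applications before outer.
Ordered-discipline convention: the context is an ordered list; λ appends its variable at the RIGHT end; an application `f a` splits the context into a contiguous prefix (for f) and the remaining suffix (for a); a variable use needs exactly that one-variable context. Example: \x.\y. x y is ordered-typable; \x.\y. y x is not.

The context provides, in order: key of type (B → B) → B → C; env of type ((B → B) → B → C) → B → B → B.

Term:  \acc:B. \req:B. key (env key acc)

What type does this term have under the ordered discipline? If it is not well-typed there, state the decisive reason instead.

not well-typed under ordered — uses contraction: key ×2; needs weakening: req unused
use counts: key=2; env=1; acc (λ-bound)=1; req (λ-bound)=0
use order (left to right): key, env, key, acc
typing: well-typed — term : B → B → B → C
across the five disciplines: ordered ✗ | linear ✗ | affine ✗ | relevant ✗ | unrestricted ✓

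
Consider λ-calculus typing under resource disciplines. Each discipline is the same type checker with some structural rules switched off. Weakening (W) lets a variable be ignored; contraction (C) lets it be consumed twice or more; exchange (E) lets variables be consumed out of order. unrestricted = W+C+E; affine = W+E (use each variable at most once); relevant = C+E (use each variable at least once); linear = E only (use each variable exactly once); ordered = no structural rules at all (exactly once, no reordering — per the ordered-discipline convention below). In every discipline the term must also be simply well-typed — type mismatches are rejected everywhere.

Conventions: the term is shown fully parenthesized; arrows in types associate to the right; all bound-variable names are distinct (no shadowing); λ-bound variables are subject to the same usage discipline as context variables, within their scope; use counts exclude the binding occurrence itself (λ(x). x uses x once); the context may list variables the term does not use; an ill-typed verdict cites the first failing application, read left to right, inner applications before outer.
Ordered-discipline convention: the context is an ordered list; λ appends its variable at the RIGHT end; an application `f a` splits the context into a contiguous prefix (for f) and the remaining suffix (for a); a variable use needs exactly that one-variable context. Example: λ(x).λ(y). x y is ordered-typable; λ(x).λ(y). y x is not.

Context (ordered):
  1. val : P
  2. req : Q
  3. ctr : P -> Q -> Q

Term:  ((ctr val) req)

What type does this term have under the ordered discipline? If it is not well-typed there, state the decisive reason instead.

not well-typed under ordered — no contiguous prefix/suffix split fits ctr, val, req
variable uses: val=1; req=1; ctr=1
use order (left to right): ctr, val, req
typing: the term checks, with type Q
summary: ordered ✗ | linear ✓ | affine ✓ | relevant ✓ | unrestricted ✓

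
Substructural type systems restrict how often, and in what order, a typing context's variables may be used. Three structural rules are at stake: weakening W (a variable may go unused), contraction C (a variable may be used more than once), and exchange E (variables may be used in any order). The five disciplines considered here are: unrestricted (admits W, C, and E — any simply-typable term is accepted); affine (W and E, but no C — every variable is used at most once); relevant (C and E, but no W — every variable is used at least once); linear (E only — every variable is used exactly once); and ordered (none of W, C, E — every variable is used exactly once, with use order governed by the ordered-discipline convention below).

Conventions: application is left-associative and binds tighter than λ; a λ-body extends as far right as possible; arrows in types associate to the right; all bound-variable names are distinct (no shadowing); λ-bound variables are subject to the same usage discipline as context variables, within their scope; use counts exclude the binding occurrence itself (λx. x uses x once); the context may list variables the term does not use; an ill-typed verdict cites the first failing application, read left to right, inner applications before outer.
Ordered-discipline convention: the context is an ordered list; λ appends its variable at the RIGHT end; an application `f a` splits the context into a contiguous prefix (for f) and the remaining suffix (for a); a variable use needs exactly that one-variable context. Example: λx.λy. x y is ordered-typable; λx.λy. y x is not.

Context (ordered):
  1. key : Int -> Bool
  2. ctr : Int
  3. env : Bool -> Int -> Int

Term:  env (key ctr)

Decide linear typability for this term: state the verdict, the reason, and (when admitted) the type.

yes — key, ctr, env: one use apiece; term : Int -> Int
counts: key: 1×; ctr: 1×; env: 1×
uses in reading order: env, key, ctr
typing: well-typed at Int -> Int
all disciplines: ordered ✗, linear ✓, affine ✓, relevant ✓, unrestricted ✓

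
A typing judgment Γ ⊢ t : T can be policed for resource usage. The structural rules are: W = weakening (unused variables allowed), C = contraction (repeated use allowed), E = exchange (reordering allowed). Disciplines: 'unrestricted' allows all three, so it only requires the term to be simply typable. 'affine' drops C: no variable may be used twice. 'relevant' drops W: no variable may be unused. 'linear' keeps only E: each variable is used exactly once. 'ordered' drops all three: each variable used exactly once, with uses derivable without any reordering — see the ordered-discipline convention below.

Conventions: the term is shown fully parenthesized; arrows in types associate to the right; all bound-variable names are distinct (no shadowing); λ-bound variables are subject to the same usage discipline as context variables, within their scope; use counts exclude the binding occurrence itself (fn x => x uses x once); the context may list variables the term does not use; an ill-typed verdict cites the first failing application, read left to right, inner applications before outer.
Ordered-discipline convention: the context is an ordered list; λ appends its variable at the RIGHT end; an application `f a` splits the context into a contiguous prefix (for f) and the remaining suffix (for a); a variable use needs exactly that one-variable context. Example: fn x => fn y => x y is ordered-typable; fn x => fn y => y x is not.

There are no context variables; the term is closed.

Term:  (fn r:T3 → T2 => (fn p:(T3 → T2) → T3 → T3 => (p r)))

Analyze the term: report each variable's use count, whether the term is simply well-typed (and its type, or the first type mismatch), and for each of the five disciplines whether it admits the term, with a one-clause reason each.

variable uses: r (λ-bound): 1×; p (λ-bound): 1×
left-to-right use order: p, r
typing: the term checks, with type (T3 → T2) → ((T3 → T2) → T3 → T3) → T3 → T3
ordered ✗ (no contiguous prefix/suffix split fits p, r)
linear ✓ (r, p: one use apiece)
affine ✓ (r, p: no repeats, contraction unneeded)
relevant ✓ (none of r, p goes unused)
unrestricted ✓ (typability at (T3 → T2) → ((T3 → T2) → T3 → T3) → T3 → T3 is all that's needed)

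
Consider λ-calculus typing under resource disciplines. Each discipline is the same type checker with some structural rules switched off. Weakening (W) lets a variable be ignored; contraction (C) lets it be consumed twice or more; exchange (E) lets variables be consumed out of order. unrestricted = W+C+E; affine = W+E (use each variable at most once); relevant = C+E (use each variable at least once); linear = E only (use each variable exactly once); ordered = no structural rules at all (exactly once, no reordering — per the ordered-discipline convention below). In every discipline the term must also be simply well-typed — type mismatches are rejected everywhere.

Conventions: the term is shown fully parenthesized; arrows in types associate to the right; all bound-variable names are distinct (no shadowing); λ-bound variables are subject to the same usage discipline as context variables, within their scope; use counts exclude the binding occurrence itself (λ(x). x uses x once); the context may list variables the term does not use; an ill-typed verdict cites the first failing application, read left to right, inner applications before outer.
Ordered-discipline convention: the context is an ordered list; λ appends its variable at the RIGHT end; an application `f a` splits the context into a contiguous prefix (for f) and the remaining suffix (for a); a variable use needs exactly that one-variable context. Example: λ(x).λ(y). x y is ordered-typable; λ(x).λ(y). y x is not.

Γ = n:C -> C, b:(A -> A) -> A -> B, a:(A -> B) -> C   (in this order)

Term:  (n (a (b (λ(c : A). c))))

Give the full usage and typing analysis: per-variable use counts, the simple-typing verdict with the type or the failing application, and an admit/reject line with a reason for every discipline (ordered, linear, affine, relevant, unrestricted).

use counts: n=1, b=1, a=1, c [bound]=1
order of uses: n, a, b, c
typing: the term checks, with type C
ordered: ✗, no ordered split (uses run n, a, b, c)
linear: ✓, n, b, a, c: one use apiece
affine: ✓, n, b, a, c: no repeats, contraction unneeded
relevant: ✓, n, b, a, c: all used, weakening unneeded
unrestricted: ✓, typability at C is all that's needed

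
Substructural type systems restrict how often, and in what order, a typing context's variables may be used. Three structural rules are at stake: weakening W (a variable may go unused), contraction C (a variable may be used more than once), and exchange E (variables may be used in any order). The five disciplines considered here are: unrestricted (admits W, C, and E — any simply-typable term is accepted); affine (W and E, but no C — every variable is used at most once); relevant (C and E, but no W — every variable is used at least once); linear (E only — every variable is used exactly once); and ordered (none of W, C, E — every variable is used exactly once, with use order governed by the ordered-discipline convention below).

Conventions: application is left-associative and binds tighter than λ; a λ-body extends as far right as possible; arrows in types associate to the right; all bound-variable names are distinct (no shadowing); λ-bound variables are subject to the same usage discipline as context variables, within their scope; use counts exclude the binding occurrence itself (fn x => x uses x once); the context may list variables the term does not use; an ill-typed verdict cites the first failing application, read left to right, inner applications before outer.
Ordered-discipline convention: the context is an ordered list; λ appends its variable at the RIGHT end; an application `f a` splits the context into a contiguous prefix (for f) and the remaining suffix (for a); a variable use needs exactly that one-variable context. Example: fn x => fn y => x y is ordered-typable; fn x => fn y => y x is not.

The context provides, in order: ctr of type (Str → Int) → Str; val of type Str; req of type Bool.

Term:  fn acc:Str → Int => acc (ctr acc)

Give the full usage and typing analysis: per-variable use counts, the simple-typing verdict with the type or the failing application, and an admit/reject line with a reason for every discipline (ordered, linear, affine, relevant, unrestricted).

usage: ctr=1; val=0; req=0; acc [bound]=2
uses in reading order: acc, ctr, acc
typing: well-typed at (Str → Int) → Int
ordered: ✗, needs contraction — acc ×2; needs weakening: val, req unused
linear: ✗, needs contraction — acc ×2; needs weakening: val, req unused
affine: ✗, needs contraction — acc ×2
relevant: ✗, needs weakening: val, req unused
unrestricted: ✓, type-checks ((Str → Int) → Int) and nothing is barred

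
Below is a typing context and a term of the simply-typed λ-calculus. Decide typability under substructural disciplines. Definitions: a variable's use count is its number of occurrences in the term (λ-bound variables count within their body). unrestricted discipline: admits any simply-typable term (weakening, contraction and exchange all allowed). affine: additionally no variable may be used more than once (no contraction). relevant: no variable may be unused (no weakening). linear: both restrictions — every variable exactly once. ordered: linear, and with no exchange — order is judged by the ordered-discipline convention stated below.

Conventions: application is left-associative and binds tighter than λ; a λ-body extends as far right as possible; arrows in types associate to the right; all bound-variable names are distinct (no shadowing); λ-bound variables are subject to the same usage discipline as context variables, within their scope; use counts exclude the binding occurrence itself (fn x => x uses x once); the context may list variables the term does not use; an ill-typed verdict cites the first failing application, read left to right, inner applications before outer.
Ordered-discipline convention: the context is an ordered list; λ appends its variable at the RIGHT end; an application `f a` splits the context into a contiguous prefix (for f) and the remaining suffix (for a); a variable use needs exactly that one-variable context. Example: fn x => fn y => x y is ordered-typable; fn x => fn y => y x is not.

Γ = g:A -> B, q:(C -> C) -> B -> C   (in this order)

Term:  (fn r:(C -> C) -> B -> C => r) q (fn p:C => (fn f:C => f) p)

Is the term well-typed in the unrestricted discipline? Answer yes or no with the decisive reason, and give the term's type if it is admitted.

yes — well-typed at B -> C; no restrictions here; term : B -> C
use counts: g ×0; q ×1; r [bound] ×1; p [bound] ×1; f [bound] ×1
left-to-right use order: r, q, f, p
typing: ✓ — B -> C
per-discipline verdicts: ordered ✗ · linear ✗ · affine ✓ · relevant ✗ · unrestricted ✓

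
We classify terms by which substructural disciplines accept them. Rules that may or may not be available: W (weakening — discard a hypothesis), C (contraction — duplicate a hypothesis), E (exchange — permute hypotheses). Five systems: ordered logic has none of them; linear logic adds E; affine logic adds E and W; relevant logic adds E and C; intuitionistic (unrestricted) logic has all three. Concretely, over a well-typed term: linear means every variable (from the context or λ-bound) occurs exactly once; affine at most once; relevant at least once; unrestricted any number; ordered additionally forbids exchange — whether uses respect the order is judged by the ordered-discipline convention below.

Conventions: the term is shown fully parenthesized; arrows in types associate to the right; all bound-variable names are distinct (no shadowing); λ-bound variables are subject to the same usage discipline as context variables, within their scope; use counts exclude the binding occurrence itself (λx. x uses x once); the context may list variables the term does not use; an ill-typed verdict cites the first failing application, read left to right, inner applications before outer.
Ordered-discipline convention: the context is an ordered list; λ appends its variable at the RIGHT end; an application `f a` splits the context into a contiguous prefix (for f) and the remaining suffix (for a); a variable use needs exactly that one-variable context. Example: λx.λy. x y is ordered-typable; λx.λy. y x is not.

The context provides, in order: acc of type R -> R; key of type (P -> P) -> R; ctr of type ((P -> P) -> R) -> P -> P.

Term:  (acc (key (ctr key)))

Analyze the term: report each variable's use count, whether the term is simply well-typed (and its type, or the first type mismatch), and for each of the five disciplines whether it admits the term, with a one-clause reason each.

usage: acc=1, key=2, ctr=1
left-to-right use order: acc, key, ctr, key
typing: the term checks, with type R
ordered: ✗, needs contraction — key ×2
linear: ✗, needs contraction — key ×2
affine: ✗, needs contraction — key ×2
relevant: ✓, every one of acc, key, ctr appears
unrestricted: ✓, simply typable at R; W, C, E all held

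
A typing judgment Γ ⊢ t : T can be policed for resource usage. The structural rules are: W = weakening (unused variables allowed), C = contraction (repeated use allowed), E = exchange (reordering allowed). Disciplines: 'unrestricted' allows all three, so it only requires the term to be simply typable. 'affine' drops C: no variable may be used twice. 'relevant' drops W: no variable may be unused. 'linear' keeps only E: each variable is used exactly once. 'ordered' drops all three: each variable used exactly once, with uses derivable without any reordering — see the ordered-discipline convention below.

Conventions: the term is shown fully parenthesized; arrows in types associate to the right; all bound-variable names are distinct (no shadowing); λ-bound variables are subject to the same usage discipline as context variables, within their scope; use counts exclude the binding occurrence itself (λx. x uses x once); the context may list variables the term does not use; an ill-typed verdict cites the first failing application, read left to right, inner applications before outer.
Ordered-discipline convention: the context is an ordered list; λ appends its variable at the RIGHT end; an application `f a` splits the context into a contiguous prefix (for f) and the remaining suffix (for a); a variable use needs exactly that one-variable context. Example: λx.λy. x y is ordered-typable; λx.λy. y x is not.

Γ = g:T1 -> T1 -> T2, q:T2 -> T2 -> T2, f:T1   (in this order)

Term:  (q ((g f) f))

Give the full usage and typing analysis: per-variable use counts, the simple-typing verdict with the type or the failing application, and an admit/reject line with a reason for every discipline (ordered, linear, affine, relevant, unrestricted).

variable uses: g: 1, q: 1, f: 2
use order (left to right): q, g, f, f
typing: well-typed — term : T2 -> T2
ordered ✗ (f ×2 used more than once (contraction))
linear ✗ (f ×2 used more than once (contraction))
affine ✗ (f ×2 used more than once (contraction))
relevant ✓ (every one of g, q, f appears)
unrestricted ✓ (typability at T2 -> T2 is all that's needed)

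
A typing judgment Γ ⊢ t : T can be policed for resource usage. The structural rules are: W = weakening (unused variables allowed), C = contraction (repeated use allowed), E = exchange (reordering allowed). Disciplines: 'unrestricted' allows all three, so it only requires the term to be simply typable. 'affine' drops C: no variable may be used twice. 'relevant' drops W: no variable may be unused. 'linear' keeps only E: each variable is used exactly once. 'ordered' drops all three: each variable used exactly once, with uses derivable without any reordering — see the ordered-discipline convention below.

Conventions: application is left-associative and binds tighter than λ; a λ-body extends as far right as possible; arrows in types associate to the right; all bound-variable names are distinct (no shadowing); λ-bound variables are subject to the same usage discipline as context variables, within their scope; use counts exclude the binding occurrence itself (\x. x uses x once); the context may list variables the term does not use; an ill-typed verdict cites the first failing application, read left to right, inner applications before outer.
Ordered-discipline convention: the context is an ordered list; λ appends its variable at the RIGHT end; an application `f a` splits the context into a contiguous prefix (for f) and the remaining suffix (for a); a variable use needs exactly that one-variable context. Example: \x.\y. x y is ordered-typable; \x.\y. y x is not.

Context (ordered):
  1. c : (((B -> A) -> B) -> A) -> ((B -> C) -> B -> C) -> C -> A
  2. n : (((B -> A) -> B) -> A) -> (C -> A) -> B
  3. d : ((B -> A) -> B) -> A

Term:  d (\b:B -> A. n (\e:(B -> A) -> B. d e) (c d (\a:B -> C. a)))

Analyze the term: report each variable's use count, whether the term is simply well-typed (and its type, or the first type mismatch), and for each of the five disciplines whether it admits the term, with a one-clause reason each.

variable uses: c ×1; n ×1; d ×3; b [bound] ×0; e [bound] ×1; a [bound] ×1
left-to-right use order: d, n, d, e, c, d, a
typing: well-typed — term : A
ordered: ✗ — repeated use of d ×3; needs weakening: b unused
linear: ✗ — repeated use of d ×3; needs weakening: b unused
affine: ✗ — repeated use of d ×3
relevant: ✗ — needs weakening: b unused
unrestricted: ✓ — simply typable at A; W, C, E all held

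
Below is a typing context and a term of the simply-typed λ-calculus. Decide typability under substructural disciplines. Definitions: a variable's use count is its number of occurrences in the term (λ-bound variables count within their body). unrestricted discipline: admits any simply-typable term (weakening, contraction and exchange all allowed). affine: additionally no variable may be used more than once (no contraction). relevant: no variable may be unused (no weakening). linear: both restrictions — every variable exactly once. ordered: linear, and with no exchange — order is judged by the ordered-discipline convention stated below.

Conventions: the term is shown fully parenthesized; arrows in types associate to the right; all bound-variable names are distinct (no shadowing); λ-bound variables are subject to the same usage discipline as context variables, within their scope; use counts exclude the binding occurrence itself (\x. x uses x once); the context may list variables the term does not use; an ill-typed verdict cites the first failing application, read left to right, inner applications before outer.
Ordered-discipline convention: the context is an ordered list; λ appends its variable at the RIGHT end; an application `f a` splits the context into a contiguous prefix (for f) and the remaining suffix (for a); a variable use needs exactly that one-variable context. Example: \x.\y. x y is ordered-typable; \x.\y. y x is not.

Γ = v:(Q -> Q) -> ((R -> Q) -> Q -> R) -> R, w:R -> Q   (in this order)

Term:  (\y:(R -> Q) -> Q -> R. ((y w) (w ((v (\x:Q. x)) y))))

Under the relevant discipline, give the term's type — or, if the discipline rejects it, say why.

term : ((R -> Q) -> Q -> R) -> R
usage: v=1, w=2, y (λ-bound)=2, x (λ-bound)=1
use order (left to right): y, w, w, v, x, y
typing: the term checks, with type ((R -> Q) -> Q -> R) -> R
summary: ordered ✗; linear ✗; affine ✗; relevant ✓; unrestricted ✓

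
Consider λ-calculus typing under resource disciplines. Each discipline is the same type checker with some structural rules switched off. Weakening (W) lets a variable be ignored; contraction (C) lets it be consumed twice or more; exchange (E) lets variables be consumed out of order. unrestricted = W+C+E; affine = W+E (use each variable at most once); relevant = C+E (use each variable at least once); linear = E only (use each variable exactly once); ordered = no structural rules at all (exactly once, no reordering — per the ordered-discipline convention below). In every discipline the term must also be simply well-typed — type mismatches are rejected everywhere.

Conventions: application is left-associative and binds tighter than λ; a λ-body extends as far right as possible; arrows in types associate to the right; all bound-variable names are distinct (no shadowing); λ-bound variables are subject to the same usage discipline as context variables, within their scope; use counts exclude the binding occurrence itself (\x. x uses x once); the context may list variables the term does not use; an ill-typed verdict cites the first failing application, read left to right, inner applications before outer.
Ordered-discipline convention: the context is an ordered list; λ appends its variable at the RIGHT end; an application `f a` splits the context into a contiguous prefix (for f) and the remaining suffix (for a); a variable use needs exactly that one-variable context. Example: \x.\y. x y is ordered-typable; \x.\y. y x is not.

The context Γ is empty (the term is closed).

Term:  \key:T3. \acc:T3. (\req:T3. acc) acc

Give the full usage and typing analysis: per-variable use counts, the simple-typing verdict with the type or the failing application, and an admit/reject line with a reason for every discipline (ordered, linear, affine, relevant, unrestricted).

counts: key [bound]: 0×; acc [bound]: 2×; req [bound]: 0×
order of uses: acc, acc
typing: well-typed at T3 → T3 → T3
ordered: ✗ — repeated use of acc ×2; key, req left unused
linear: ✗ — repeated use of acc ×2; key, req left unused
affine: ✗ — repeated use of acc ×2
relevant: ✗ — key, req left unused
unrestricted: ✓ — type-checks (T3 → T3 → T3) and nothing is barred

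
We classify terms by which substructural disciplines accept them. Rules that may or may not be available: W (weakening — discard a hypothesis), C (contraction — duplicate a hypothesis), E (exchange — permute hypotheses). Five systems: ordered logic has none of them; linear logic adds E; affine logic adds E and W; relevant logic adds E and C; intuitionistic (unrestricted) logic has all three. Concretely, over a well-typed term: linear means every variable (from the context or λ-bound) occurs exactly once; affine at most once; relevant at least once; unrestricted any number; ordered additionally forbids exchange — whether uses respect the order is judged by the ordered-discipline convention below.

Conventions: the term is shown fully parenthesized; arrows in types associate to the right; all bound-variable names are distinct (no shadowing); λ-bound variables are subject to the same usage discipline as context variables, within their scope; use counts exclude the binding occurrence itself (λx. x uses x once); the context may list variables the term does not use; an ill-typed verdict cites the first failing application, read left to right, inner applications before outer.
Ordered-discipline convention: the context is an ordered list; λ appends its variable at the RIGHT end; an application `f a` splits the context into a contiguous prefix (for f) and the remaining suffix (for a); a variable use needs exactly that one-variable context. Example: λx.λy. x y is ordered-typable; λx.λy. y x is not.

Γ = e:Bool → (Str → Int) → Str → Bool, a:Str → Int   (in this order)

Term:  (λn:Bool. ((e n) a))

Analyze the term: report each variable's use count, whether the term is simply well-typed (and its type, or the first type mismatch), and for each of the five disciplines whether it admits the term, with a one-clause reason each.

counts: e: 1×; a: 1×; n (λ-bound): 1×
use order (left to right): e, n, a
typing: the term checks, with type Bool → Str → Bool
ordered: ✗ — no contiguous prefix/suffix split fits e, n, a
linear: ✓ — exactly-once usage across e, a, n
affine: ✓ — none of e, a, n used more than once
relevant: ✓ — e, a, n: all used, weakening unneeded
unrestricted: ✓ — typability at Bool → Str → Bool is all that's needed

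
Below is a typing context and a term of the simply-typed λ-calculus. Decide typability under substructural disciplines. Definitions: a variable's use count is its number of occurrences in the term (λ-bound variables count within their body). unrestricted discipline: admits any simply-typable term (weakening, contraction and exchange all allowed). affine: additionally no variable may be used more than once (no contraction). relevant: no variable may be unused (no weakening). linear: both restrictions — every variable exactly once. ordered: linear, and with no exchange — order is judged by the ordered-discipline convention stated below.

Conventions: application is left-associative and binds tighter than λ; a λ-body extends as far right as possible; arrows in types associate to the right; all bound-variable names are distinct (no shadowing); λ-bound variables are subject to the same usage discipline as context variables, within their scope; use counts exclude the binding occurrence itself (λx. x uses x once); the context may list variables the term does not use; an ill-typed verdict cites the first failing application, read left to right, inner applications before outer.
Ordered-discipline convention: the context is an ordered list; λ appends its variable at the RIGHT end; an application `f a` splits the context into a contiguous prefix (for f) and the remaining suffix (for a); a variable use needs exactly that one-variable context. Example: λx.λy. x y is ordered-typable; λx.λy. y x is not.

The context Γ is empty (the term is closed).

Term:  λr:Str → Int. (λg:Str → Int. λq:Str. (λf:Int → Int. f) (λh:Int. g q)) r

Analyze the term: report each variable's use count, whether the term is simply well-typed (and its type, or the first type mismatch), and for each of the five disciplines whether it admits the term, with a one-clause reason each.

use counts: r (λ-bound): 1; g (λ-bound): 1; q (λ-bound): 1; f (λ-bound): 1; h (λ-bound): 0
order of uses: f, g, q, r
typing: well-typed — term : (Str → Int) → Str → Int → Int
ordered: ✗, h left unused
linear: ✗, h left unused
affine: ✓, at most one use each (r, g, q, f, h)
relevant: ✗, h left unused
unrestricted: ✓, type-checks ((Str → Int) → Str → Int → Int) and nothing is barred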